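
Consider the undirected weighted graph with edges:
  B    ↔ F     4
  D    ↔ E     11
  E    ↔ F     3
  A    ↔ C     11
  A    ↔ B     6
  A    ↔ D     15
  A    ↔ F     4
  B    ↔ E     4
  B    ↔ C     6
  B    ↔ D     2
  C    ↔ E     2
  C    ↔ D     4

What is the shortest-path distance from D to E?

6

Checking several routes:
D -> C -> E: 4 + 2 = 6
D -> B -> F -> E: 2 + 4 + 3 = 9
D -> B -> E: 2 + 4 = 6
Shortest: 6.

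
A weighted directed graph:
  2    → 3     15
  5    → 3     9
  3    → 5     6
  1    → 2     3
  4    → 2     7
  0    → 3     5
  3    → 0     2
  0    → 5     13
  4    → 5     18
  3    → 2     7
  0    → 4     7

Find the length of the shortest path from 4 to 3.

Routes from 4 to 3:
4→5→3: 18 + 9 = 27
4→2→3: 7 + 15 = 22
The minimum is 22.

22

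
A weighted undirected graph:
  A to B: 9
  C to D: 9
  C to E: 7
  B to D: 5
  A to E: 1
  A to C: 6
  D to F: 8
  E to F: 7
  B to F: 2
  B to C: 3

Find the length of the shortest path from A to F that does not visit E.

Some routes from A to F avoiding E:
A - C - B - D - F: 6 + 3 + 5 + 8 = 22
A - C - D - B - F: 6 + 9 + 5 + 2 = 22
A - C - B - F: 6 + 3 + 2 = 11
A - C - D - F: 6 + 9 + 8 = 23
A - B - D - F: 9 + 5 + 8 = 22
A - B - F: 9 + 2 = 11
Shortest: 11.

11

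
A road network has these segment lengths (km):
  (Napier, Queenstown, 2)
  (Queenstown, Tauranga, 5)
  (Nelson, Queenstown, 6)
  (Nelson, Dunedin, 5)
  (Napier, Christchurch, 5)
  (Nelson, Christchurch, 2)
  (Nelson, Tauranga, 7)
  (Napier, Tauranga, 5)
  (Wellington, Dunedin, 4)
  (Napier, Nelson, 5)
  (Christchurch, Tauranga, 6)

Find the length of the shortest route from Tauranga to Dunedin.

Checking several routes:
Tauranga -> Christchurch -> Nelson -> Dunedin: 6 + 2 + 5 = 13
Tauranga -> Napier -> Nelson -> Dunedin: 5 + 5 + 5 = 15
Tauranga -> Nelson -> Dunedin: 7 + 5 = 12
Shortest: 12 km.

12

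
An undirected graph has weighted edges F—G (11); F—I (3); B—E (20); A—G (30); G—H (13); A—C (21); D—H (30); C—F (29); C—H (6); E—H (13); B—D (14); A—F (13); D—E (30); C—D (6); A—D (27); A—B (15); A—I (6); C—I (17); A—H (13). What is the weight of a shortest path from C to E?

19

Checking several routes:
C-D-B-E: 6 + 14 + 20 = 40
C-D-E: 6 + 30 = 36
C-I-A-H-E: 17 + 6 + 13 + 13 = 49
C-A-H-E: 21 + 13 + 13 = 47
C-H-E: 6 + 13 = 19
The minimum is 19.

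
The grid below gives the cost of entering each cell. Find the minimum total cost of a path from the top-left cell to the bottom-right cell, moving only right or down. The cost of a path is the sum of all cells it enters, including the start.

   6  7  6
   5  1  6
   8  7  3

21

Take (0,0) -> (1,0) -> (1,1) -> (1,2) -> (2,2) for a total of 6 + 5 + 1 + 6 + 3 = 21.
(Top row then right column would cost 28.)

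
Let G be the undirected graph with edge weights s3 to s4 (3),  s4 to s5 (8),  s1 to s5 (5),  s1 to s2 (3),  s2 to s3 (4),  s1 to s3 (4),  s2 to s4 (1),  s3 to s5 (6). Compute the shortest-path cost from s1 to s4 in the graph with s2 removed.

7

Routes from s1 to s4 avoiding s2:
s1-s5-s4: 5 + 8 = 13
s1-s5-s3-s4: 5 + 6 + 3 = 14
s1-s3-s4: 4 + 3 = 7
s1-s3-s5-s4: 4 + 6 + 8 = 18
The minimum is 7.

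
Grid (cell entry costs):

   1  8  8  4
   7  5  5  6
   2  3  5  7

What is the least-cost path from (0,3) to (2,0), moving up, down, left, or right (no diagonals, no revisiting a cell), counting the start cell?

25

Cheapest: (0,3) -> (1,3) -> (1,2) -> (1,1) -> (2,1) -> (2,0)
  4 + 6 + 5 + 5 + 3 + 2 = 25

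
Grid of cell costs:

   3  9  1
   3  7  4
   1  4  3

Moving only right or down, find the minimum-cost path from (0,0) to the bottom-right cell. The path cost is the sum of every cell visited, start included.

14

Take r0c0 → r1c0 → r2c0 → r2c1 → r2c2 for a total of 3 + 3 + 1 + 4 + 3 = 14.
(Top row then right column would cost 20.)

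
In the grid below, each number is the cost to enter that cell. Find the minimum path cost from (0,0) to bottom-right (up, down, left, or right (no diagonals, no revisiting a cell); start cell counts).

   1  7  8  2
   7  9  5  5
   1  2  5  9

One optimal route is (0,0)→(1,0)→(2,0)→(2,1)→(2,2)→(2,3).
Its cost is 1 + 7 + 1 + 2 + 5 + 9 = 25.

25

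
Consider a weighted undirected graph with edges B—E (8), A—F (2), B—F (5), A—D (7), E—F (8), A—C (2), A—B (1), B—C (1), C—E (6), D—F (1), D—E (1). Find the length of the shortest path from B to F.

3

Checking several routes:
B→C→A→F: 1 + 2 + 2 = 5
B→A→D→F: 1 + 7 + 1 = 9
B→A→F: 1 + 2 = 3
B→F: 5
The minimum is 3.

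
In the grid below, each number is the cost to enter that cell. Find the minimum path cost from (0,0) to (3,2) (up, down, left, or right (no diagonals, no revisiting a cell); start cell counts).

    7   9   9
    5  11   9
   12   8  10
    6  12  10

51

Take [0,0] [1,0] [1,1] [2,1] [2,2] [3,2] for a total of 7 + 5 + 11 + 8 + 10 + 10 = 51.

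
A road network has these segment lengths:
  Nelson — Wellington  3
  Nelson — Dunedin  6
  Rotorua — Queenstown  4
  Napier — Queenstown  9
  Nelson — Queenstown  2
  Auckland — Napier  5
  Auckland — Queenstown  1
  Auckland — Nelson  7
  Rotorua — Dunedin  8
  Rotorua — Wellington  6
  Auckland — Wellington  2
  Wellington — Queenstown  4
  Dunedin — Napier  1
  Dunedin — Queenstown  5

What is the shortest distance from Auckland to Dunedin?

A few of the Auckland→Dunedin routes:
Auckland -> Queenstown -> Dunedin: 1 + 5 = 6
Auckland -> Queenstown -> Napier -> Dunedin: 1 + 9 + 1 = 11
Auckland -> Napier -> Dunedin: 5 + 1 = 6
Auckland -> Queenstown -> Nelson -> Dunedin: 1 + 2 + 6 = 9
Auckland -> Wellington -> Nelson -> Dunedin: 2 + 3 + 6 = 11
Shortest: 6.

6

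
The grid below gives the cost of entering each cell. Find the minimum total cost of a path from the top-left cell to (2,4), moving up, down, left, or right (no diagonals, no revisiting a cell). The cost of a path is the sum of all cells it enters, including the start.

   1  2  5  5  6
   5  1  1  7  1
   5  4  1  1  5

Cheapest: (0,0) -> (0,1) -> (1,1) -> (1,2) -> (2,2) -> (2,3) -> (2,4)
  1 + 2 + 1 + 1 + 1 + 1 + 5 = 12

12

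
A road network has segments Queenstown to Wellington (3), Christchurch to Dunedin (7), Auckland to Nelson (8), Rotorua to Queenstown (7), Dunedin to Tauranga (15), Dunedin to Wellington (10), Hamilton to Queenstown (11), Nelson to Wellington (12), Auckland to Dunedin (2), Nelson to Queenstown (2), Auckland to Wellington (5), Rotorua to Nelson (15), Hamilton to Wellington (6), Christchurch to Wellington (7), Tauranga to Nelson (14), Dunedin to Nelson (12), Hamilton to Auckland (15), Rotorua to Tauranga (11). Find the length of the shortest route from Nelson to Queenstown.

Some routes from Nelson to Queenstown:
Nelson -> Wellington -> Queenstown: 12 + 3 = 15
Nelson -> Rotorua -> Queenstown: 15 + 7 = 22
Nelson -> Auckland -> Wellington -> Queenstown: 8 + 5 + 3 = 16
Nelson -> Dunedin -> Auckland -> Wellington -> Queenstown: 12 + 2 + 5 + 3 = 22
Nelson -> Queenstown: 2
Nelson -> Auckland -> Dunedin -> Wellington -> Queenstown: 8 + 2 + 10 + 3 = 23
Shortest: 2 km.

2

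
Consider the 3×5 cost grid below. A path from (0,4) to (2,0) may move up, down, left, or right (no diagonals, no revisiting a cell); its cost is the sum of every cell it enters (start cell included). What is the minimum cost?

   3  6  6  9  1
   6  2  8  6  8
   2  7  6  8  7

32

Cheapest: (0,4) → (0,3) → (0,2) → (0,1) → (1,1) → (1,0) → (2,0)
  1 + 9 + 6 + 6 + 2 + 6 + 2 = 32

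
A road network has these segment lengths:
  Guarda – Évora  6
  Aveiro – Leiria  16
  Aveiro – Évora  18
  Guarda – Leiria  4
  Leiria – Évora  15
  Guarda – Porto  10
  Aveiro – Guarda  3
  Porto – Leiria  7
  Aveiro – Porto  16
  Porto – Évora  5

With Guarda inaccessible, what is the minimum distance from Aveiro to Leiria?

Routes from Aveiro to Leiria avoiding Guarda:
Aveiro - Leiria: 16
Aveiro - Porto - Leiria: 16 + 7 = 23
Aveiro - Porto - Évora - Leiria: 16 + 5 + 15 = 36
Aveiro - Évora - Porto - Leiria: 18 + 5 + 7 = 30
Aveiro - Évora - Leiria: 18 + 15 = 33
Shortest: 16.

16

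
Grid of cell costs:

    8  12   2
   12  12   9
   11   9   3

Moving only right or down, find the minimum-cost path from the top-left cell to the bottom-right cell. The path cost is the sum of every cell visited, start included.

34

Take [0,0] [0,1] [0,2] [1,2] [2,2] for a total of 8 + 12 + 2 + 9 + 3 = 34.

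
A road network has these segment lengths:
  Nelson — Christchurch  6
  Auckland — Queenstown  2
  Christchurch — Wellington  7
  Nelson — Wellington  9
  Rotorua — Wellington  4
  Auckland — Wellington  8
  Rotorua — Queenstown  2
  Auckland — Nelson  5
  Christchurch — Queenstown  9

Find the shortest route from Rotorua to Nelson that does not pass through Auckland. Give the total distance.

Checking several routes:
Rotorua-Queenstown-Christchurch-Nelson: 2 + 9 + 6 = 17
Rotorua-Wellington-Christchurch-Nelson: 4 + 7 + 6 = 17
Rotorua-Wellington-Nelson: 4 + 9 = 13
Shortest: 13.

13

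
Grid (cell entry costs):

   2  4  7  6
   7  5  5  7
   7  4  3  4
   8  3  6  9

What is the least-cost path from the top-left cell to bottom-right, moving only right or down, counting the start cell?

Best path: [0,0] [0,1] [1,1] [2,1] [2,2] [2,3] [3,3]
Cost: 2 + 4 + 5 + 4 + 3 + 4 + 9 = 31
(Top row then right column would cost 39.)

31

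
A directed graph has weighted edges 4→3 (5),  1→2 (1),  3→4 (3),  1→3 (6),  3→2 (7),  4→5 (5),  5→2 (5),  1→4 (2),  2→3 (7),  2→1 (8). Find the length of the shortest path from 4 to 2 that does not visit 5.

Candidate routes:
4 -> 3 -> 2: 5 + 7 = 12
Shortest: 12.

12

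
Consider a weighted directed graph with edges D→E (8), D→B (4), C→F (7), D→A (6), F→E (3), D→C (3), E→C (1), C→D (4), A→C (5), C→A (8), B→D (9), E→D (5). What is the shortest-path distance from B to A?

15

Routes from B to A:
B-D-C-A: 9 + 3 + 8 = 20
B-D-A: 9 + 6 = 15
B-D-E-C-A: 9 + 8 + 1 + 8 = 26
Best route has total 15.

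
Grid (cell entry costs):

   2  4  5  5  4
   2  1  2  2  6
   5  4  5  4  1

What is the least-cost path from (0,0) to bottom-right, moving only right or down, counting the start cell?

14

Path r0c0→r1c0→r1c1→r1c2→r1c3→r2c3→r2c4: 2 + 2 + 1 + 2 + 2 + 4 + 1 = 14.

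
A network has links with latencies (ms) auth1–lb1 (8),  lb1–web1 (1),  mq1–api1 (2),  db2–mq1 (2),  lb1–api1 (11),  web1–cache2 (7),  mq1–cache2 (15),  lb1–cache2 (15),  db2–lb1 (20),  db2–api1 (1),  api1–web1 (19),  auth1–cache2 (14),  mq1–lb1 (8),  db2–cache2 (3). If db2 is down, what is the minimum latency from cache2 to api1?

17

Some routes from cache2 to api1 avoiding db2:
cache2 → web1 → lb1 → api1: 7 + 1 + 11 = 19
cache2 → mq1 → api1: 15 + 2 = 17
cache2 → web1 → lb1 → mq1 → api1: 7 + 1 + 8 + 2 = 18
The minimum is 17 ms.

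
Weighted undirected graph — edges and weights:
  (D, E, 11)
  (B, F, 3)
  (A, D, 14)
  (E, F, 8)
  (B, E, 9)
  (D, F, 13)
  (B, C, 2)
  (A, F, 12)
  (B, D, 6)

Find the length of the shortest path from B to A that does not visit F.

Routes from B to A avoiding F:
B-D-A: 6 + 14 = 20
B-E-D-A: 9 + 11 + 14 = 34
The minimum is 20.

20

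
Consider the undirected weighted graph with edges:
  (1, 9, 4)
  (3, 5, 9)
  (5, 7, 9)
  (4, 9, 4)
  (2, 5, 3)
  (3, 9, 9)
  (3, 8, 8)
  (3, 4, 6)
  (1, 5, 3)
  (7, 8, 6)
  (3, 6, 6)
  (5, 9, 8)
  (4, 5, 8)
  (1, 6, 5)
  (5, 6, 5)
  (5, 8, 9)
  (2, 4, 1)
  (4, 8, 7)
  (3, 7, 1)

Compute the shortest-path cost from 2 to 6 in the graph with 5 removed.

Checking several routes:
2→4→9→3→6: 1 + 4 + 9 + 6 = 20
2→4→8→7→3→6: 1 + 7 + 6 + 1 + 6 = 21
2→4→9→1→6: 1 + 4 + 4 + 5 = 14
2→4→3→6: 1 + 6 + 6 = 13
Shortest: 13.

13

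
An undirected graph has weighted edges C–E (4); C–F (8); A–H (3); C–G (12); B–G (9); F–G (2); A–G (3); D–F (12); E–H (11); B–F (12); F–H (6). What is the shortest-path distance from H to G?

Comparing a few candidate routes:
H -> E -> C -> F -> G: 11 + 4 + 8 + 2 = 25
H -> F -> C -> G: 6 + 8 + 12 = 26
H -> F -> G: 6 + 2 = 8
H -> A -> G: 3 + 3 = 6
The minimum is 6.

6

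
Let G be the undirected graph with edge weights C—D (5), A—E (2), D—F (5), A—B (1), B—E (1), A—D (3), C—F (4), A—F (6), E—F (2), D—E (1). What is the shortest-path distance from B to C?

Comparing a few candidate routes:
B-E-D-C: 1 + 1 + 5 = 7
B-E-F-C: 1 + 2 + 4 = 7
B-A-E-D-C: 1 + 2 + 1 + 5 = 9
The minimum is 7.

7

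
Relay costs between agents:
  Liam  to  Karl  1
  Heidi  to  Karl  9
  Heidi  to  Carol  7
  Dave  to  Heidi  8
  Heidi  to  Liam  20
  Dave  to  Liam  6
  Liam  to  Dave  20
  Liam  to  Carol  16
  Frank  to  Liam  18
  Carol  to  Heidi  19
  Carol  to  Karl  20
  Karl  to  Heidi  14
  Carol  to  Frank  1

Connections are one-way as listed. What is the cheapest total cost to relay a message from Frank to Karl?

Candidate routes:
Frank → Liam → Dave → Heidi → Karl: 18 + 20 + 8 + 9 = 55
Frank → Liam → Karl: 18 + 1 = 19
Frank → Liam → Carol → Heidi → Karl: 18 + 16 + 19 + 9 = 62
Frank → Liam → Carol → Karl: 18 + 16 + 20 = 54
Frank → Liam → Dave → Heidi → Carol → Karl: 18 + 20 + 8 + 7 + 20 = 73
The minimum is 19.

19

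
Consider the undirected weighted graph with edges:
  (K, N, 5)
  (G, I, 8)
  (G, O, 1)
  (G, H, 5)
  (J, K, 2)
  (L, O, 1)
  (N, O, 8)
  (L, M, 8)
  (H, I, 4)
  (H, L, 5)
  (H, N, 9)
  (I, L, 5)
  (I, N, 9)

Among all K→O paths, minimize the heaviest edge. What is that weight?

8

Comparing a few candidate routes:
K → N → I → H → G → O: max(5, 9, 4, 5, 1) = 9
K → N → O: max(5, 8) = 8
K → N → I → H → L → O: max(5, 9, 4, 5, 1) = 9
Smallest bottleneck: 8.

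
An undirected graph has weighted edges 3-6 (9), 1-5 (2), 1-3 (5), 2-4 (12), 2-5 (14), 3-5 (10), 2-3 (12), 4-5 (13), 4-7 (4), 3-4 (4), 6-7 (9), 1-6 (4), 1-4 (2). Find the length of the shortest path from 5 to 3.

Some routes from 5 to 3:
5-1-4-3: 2 + 2 + 4 = 8
5-1-3: 2 + 5 = 7
5-1-6-3: 2 + 4 + 9 = 15
5-3: 10
The minimum is 7.

7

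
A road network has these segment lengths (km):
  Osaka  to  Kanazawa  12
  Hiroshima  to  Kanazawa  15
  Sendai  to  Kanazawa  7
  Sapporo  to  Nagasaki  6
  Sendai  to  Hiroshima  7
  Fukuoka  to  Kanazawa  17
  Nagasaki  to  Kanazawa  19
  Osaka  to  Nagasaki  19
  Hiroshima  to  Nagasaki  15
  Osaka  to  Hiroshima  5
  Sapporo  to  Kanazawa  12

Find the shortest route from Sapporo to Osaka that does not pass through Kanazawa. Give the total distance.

25

Routes from Sapporo to Osaka avoiding Kanazawa:
Sapporo→Nagasaki→Hiroshima→Osaka: 6 + 15 + 5 = 26
Sapporo→Nagasaki→Osaka: 6 + 19 = 25
Best route has total 25 km.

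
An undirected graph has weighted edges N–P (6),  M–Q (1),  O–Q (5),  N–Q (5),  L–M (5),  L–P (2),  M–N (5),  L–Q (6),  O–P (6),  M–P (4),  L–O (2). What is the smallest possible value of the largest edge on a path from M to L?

4

Checking several routes:
M-P-L: max(4, 2) = 4
M-L: max(5) = 5
M-Q-O-L: max(1, 5, 2) = 5
M-N-Q-O-L: max(5, 5, 5, 2) = 5
M-Q-L: max(1, 6) = 6
Smallest bottleneck: 4.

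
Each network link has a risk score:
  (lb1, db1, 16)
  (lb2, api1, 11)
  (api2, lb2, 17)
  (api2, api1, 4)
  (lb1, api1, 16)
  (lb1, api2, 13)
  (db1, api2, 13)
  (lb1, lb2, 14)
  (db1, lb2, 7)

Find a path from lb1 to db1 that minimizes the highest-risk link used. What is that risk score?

13

Checking several routes:
lb1 → db1: max(16) = 16
lb1 → lb2 → api1 → api2 → db1: max(14, 11, 4, 13) = 14
lb1 → lb2 → db1: max(14, 7) = 14
lb1 → api2 → db1: max(13, 13) = 13
lb1 → api1 → api2 → db1: max(16, 4, 13) = 16
lb1 → api2 → api1 → lb2 → db1: max(13, 4, 11, 7) = 13
Smallest bottleneck: 13.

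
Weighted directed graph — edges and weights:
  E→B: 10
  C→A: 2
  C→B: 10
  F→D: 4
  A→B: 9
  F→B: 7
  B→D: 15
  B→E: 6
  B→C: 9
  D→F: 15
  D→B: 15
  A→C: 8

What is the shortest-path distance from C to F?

40

Routes from C to F:
C→A→B→D→F: 2 + 9 + 15 + 15 = 41
C→B→D→F: 10 + 15 + 15 = 40
The minimum is 40.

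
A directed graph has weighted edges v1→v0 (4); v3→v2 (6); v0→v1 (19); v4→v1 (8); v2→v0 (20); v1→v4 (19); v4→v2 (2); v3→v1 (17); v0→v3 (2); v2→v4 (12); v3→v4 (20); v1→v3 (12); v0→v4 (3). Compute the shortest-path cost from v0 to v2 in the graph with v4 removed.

Routes from v0 to v2 avoiding v4:
v0-v1-v3-v2: 19 + 12 + 6 = 37
v0-v3-v2: 2 + 6 = 8
Best route has total 8.

8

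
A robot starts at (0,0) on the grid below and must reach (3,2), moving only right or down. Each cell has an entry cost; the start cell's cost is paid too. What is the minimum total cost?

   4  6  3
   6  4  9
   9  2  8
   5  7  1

Best path: r0c0 r0c1 r1c1 r2c1 r3c1 r3c2
Cost: 4 + 6 + 4 + 2 + 7 + 1 = 24
For comparison, the top-then-right route costs 31.

24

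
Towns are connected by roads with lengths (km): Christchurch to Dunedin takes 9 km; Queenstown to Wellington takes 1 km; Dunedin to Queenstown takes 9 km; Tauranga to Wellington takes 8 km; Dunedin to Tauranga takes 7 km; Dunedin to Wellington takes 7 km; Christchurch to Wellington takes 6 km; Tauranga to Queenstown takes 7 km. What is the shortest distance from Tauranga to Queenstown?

7

Some routes from Tauranga to Queenstown:
Tauranga→Dunedin→Wellington→Queenstown: 7 + 7 + 1 = 15
Tauranga→Queenstown: 7
Tauranga→Dunedin→Queenstown: 7 + 9 = 16
Tauranga→Wellington→Queenstown: 8 + 1 = 9
Tauranga→Dunedin→Christchurch→Wellington→Queenstown: 7 + 9 + 6 + 1 = 23
The minimum is 7 km.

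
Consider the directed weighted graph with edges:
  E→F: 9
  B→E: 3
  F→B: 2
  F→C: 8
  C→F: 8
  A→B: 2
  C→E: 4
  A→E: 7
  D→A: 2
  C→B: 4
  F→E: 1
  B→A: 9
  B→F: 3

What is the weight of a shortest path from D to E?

Candidate routes:
D-A-B-F-C-E: 2 + 2 + 3 + 8 + 4 = 19
D-A-B-E: 2 + 2 + 3 = 7
D-A-E: 2 + 7 = 9
D-A-B-F-E: 2 + 2 + 3 + 1 = 8
The minimum is 7.

7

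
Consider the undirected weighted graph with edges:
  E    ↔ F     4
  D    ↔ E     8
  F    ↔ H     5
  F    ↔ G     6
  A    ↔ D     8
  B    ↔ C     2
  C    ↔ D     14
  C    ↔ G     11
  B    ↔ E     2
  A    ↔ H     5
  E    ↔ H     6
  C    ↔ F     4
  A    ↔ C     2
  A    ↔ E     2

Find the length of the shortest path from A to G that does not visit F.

Comparing a few candidate routes:
A→D→E→B→C→G: 8 + 8 + 2 + 2 + 11 = 31
A→H→E→B→C→G: 5 + 6 + 2 + 2 + 11 = 26
A→C→G: 2 + 11 = 13
A→D→C→G: 8 + 14 + 11 = 33
A→E→D→C→G: 2 + 8 + 14 + 11 = 35
A→E→B→C→G: 2 + 2 + 2 + 11 = 17
The minimum is 13.

13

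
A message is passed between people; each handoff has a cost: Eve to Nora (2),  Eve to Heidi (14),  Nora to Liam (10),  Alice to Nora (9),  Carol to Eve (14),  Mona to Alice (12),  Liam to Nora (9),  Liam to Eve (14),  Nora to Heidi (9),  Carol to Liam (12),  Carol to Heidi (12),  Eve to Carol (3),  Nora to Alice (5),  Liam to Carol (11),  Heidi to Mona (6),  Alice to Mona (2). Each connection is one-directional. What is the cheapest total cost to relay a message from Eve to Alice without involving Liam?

Some routes from Eve to Alice avoiding Liam:
Eve -> Nora -> Heidi -> Mona -> Alice: 2 + 9 + 6 + 12 = 29
Eve -> Nora -> Alice: 2 + 5 = 7
Eve -> Heidi -> Mona -> Alice: 14 + 6 + 12 = 32
Best route has total 7.

7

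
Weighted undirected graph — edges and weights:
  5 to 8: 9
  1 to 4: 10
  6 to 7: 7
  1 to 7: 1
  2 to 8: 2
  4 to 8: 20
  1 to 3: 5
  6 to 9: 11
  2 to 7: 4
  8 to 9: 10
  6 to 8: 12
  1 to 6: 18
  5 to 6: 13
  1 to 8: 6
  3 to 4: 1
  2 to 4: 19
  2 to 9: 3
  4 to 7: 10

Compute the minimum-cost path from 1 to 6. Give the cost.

Some routes from 1 to 6:
1 → 8 → 6: 6 + 12 = 18
1 → 8 → 2 → 7 → 6: 6 + 2 + 4 + 7 = 19
1 → 7 → 2 → 9 → 6: 1 + 4 + 3 + 11 = 19
1 → 7 → 2 → 8 → 6: 1 + 4 + 2 + 12 = 19
1 → 6: 18
1 → 7 → 6: 1 + 7 = 8
Shortest: 8.

8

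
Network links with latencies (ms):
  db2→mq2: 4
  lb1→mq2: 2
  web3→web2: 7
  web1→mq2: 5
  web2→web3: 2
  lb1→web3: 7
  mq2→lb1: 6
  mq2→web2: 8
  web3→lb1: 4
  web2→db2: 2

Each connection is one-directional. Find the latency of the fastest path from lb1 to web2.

10

Candidate routes:
lb1 -> mq2 -> web2: 2 + 8 = 10
lb1 -> web3 -> web2: 7 + 7 = 14
Shortest: 10 ms.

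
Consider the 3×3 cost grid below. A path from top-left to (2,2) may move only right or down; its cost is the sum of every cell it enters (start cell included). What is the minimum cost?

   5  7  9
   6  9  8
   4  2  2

19

One optimal route is (0,0) -> (1,0) -> (2,0) -> (2,1) -> (2,2).
Its cost is 5 + 6 + 4 + 2 + 2 = 19.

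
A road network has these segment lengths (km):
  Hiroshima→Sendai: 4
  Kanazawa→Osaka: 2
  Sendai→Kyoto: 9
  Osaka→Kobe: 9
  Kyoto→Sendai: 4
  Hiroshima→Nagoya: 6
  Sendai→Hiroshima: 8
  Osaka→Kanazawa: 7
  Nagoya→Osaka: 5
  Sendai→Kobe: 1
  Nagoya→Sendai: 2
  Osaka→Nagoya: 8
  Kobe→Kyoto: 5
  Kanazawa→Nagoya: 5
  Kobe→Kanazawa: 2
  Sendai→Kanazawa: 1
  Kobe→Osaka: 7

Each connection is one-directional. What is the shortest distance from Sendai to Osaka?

3

Checking several routes:
Sendai→Kanazawa→Osaka: 1 + 2 = 3
Sendai→Kobe→Osaka: 1 + 7 = 8
Sendai→Kanazawa→Nagoya→Osaka: 1 + 5 + 5 = 11
Sendai→Kobe→Kanazawa→Osaka: 1 + 2 + 2 = 5
Best route has total 3 km.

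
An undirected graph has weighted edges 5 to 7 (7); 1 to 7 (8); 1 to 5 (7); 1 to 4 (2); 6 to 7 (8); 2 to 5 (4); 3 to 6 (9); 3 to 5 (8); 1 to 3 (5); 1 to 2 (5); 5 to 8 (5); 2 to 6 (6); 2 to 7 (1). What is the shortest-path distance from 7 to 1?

A few of the 7→1 routes:
7-2-1: 1 + 5 = 6
7-2-5-1: 1 + 4 + 7 = 12
7-1: 8
Best route has total 6.

6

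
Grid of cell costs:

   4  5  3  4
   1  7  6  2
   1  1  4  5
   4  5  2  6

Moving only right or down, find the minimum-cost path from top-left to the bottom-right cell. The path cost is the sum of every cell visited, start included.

Take [0,0]→[1,0]→[2,0]→[2,1]→[2,2]→[3,2]→[3,3] for a total of 4 + 1 + 1 + 1 + 4 + 2 + 6 = 19.

19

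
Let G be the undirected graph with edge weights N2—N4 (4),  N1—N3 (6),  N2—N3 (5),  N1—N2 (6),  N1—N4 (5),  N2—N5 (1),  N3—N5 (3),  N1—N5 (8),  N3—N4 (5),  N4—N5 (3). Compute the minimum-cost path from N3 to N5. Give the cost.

3

A few of the N3→N5 routes:
N3 → N5: 3
N3 → N4 → N5: 5 + 3 = 8
N3 → N2 → N5: 5 + 1 = 6
Shortest: 3.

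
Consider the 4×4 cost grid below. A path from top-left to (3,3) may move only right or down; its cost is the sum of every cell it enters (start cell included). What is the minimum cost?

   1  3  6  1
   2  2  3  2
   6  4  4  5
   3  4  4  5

Cheapest: r0c0 -> r1c0 -> r1c1 -> r1c2 -> r1c3 -> r2c3 -> r3c3
  1 + 2 + 2 + 3 + 2 + 5 + 5 = 20

20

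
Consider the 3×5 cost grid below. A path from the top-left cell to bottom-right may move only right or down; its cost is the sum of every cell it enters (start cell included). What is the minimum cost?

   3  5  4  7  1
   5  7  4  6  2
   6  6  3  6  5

Path [0,0] [0,1] [0,2] [0,3] [0,4] [1,4] [2,4]: 3 + 5 + 4 + 7 + 1 + 2 + 5 = 27.

27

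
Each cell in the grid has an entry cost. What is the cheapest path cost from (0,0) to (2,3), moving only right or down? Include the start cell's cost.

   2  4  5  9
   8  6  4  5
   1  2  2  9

24

Take r0c0 -> r1c0 -> r2c0 -> r2c1 -> r2c2 -> r2c3 for a total of 2 + 8 + 1 + 2 + 2 + 9 = 24.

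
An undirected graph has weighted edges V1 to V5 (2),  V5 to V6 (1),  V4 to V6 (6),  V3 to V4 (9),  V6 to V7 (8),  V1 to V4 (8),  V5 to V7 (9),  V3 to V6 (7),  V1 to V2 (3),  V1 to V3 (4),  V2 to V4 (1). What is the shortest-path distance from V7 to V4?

Checking several routes:
V7-V5-V1-V2-V4: 9 + 2 + 3 + 1 = 15
V7-V6-V4: 8 + 6 = 14
V7-V6-V5-V1-V4: 8 + 1 + 2 + 8 = 19
V7-V5-V6-V4: 9 + 1 + 6 = 16
V7-V6-V5-V1-V2-V4: 8 + 1 + 2 + 3 + 1 = 15
The minimum is 14.

14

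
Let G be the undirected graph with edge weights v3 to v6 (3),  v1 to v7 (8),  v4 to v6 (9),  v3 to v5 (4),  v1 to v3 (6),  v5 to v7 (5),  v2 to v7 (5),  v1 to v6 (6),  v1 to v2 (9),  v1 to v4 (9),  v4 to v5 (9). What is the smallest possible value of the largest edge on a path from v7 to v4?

9

Checking several routes:
v7→v5→v3→v6→v1→v4: max(5, 4, 3, 6, 9) = 9
v7→v5→v4: max(5, 9) = 9
v7→v5→v3→v1→v4: max(5, 4, 6, 9) = 9
v7→v5→v3→v1→v6→v4: max(5, 4, 6, 6, 9) = 9
v7→v5→v3→v6→v4: max(5, 4, 3, 9) = 9
Best route has worst link 9.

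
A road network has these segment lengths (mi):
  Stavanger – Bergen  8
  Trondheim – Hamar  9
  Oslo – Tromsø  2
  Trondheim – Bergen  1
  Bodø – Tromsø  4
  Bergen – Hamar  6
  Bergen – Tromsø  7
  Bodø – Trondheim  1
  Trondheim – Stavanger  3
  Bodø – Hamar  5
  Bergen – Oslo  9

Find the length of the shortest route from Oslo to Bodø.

6

Comparing a few candidate routes:
Oslo→Tromsø→Bodø: 2 + 4 = 6
Oslo→Bergen→Trondheim→Bodø: 9 + 1 + 1 = 11
Oslo→Tromsø→Bergen→Trondheim→Bodø: 2 + 7 + 1 + 1 = 11
Shortest: 6 mi.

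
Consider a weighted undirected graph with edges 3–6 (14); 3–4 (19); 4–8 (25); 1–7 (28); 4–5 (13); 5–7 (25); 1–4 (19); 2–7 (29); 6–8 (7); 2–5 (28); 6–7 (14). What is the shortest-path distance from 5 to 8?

Comparing a few candidate routes:
5 -> 4 -> 8: 13 + 25 = 38
5 -> 2 -> 7 -> 6 -> 8: 28 + 29 + 14 + 7 = 78
5 -> 4 -> 3 -> 6 -> 8: 13 + 19 + 14 + 7 = 53
5 -> 7 -> 6 -> 8: 25 + 14 + 7 = 46
The minimum is 38.

38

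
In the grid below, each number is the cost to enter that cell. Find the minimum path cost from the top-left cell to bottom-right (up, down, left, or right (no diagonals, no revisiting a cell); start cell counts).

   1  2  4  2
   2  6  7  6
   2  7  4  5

Path [0,0]→[0,1]→[0,2]→[0,3]→[1,3]→[2,3]: 1 + 2 + 4 + 2 + 6 + 5 = 20.

20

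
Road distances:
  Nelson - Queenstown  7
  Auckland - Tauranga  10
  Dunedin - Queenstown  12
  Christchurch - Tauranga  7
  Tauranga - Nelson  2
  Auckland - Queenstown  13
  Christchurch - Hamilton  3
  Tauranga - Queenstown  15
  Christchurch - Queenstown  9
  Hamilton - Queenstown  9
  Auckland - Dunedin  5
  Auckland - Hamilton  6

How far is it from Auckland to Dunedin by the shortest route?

5

Checking several routes:
Auckland - Dunedin: 5
Auckland - Tauranga - Nelson - Queenstown - Dunedin: 10 + 2 + 7 + 12 = 31
Auckland - Queenstown - Dunedin: 13 + 12 = 25
Auckland - Hamilton - Christchurch - Queenstown - Dunedin: 6 + 3 + 9 + 12 = 30
Auckland - Hamilton - Queenstown - Dunedin: 6 + 9 + 12 = 27
Shortest: 5.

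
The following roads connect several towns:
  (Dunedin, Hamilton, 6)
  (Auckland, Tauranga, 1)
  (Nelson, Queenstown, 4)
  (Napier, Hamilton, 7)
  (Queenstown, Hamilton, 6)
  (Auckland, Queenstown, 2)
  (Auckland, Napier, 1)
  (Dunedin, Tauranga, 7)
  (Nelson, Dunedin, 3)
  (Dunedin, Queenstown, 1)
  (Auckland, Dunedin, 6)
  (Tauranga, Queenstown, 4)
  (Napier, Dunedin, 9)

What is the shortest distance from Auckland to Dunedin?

3

Checking several routes:
Auckland -> Dunedin: 6
Auckland -> Tauranga -> Queenstown -> Dunedin: 1 + 4 + 1 = 6
Auckland -> Queenstown -> Dunedin: 2 + 1 = 3
The minimum is 3.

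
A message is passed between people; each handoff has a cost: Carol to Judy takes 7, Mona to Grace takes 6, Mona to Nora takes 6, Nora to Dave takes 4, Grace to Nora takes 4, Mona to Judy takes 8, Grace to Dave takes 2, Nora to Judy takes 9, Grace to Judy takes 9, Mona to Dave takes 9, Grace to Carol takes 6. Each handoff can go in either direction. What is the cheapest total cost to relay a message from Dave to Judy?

11

Checking several routes:
Dave→Grace→Carol→Judy: 2 + 6 + 7 = 15
Dave→Nora→Judy: 4 + 9 = 13
Dave→Grace→Judy: 2 + 9 = 11
Best route has total 11.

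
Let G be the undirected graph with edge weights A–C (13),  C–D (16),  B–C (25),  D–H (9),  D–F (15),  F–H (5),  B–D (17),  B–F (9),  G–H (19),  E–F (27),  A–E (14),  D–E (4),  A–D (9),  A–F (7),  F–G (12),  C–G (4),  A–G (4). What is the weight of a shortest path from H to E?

13

Checking several routes:
H→F→D→E: 5 + 15 + 4 = 24
H→F→A→E: 5 + 7 + 14 = 26
H→D→A→E: 9 + 9 + 14 = 32
H→D→E: 9 + 4 = 13
H→F→A→D→E: 5 + 7 + 9 + 4 = 25
The minimum is 13.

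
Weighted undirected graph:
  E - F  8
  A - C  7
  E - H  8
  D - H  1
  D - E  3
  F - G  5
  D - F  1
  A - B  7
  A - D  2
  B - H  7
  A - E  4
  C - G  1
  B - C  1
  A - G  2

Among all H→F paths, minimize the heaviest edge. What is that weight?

1

Some routes from H to F:
H→D→F: max(1, 1) = 1
H→D→E→A→G→F: max(1, 3, 4, 2, 5) = 5
H→D→A→G→F: max(1, 2, 2, 5) = 5
H→B→C→G→A→E→D→F: max(7, 1, 1, 2, 4, 3, 1) = 7
Best route has worst link 1.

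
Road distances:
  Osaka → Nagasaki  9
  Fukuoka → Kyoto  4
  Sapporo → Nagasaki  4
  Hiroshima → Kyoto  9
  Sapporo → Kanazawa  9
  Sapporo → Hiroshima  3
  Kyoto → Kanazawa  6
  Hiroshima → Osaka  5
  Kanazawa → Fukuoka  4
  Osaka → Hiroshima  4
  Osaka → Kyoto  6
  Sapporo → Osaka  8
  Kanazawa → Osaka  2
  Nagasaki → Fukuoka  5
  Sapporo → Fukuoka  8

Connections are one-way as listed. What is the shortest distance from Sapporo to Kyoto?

12

Some routes from Sapporo to Kyoto:
Sapporo-Nagasaki-Fukuoka-Kyoto: 4 + 5 + 4 = 13
Sapporo-Fukuoka-Kyoto: 8 + 4 = 12
Sapporo-Hiroshima-Osaka-Kyoto: 3 + 5 + 6 = 14
Sapporo-Hiroshima-Kyoto: 3 + 9 = 12
Shortest: 12.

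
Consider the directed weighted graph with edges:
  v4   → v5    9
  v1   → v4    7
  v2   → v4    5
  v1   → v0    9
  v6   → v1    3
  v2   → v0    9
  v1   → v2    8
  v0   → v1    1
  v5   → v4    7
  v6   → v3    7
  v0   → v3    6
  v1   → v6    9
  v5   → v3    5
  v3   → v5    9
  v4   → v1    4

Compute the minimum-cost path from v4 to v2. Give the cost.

Routes from v4 to v2:
v4 -> v1 -> v2: 4 + 8 = 12
The minimum is 12.

12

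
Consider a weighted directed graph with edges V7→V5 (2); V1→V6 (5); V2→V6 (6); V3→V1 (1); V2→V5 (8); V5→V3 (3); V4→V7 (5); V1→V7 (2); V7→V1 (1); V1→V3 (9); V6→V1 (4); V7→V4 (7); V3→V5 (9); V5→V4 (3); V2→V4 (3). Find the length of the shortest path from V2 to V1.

Paths from V2 to V1:
V2 → V4 → V7 → V1: 3 + 5 + 1 = 9
V2 → V5 → V4 → V7 → V1: 8 + 3 + 5 + 1 = 17
V2 → V6 → V1: 6 + 4 = 10
V2 → V5 → V3 → V1: 8 + 3 + 1 = 12
V2 → V4 → V7 → V5 → V3 → V1: 3 + 5 + 2 + 3 + 1 = 14
Shortest: 9.

9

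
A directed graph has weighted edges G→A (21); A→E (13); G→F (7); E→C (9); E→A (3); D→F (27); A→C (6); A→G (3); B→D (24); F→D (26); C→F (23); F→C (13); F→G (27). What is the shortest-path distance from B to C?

64

Paths from B to C:
B -> D -> F -> G -> A -> C: 24 + 27 + 27 + 21 + 6 = 105
B -> D -> F -> G -> A -> E -> C: 24 + 27 + 27 + 21 + 13 + 9 = 121
B -> D -> F -> C: 24 + 27 + 13 = 64
The minimum is 64.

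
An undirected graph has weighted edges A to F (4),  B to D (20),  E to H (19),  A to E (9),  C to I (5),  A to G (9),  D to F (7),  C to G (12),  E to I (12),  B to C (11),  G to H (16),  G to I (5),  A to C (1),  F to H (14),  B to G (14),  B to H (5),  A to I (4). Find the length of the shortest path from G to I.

5

Checking several routes:
G → C → I: 12 + 5 = 17
G → I: 5
G → A → C → I: 9 + 1 + 5 = 15
G → A → I: 9 + 4 = 13
Best route has total 5.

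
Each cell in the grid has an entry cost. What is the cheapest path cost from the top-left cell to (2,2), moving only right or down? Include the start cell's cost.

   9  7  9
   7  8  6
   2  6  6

30

Take [0,0] → [1,0] → [2,0] → [2,1] → [2,2] for a total of 9 + 7 + 2 + 6 + 6 = 30.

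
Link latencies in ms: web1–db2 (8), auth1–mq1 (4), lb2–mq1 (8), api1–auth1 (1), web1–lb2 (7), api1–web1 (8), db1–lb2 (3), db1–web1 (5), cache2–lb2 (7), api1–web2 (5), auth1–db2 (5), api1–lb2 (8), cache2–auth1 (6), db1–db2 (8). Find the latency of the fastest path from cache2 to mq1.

Comparing a few candidate routes:
cache2→auth1→mq1: 6 + 4 = 10
cache2→lb2→mq1: 7 + 8 = 15
cache2→auth1→api1→lb2→mq1: 6 + 1 + 8 + 8 = 23
cache2→lb2→api1→auth1→mq1: 7 + 8 + 1 + 4 = 20
Best route has total 10 ms.

10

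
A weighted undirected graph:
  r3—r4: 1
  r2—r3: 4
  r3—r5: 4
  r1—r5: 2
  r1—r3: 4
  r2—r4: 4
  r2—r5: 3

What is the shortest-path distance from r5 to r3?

4

Routes from r5 to r3:
r5 - r1 - r3: 2 + 4 = 6
r5 - r2 - r4 - r3: 3 + 4 + 1 = 8
r5 - r3: 4
r5 - r2 - r3: 3 + 4 = 7
Shortest: 4.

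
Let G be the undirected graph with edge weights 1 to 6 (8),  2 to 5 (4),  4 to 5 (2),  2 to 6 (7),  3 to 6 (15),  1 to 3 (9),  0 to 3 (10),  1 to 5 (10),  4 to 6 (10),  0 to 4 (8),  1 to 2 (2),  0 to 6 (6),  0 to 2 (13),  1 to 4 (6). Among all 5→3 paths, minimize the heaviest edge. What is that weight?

Comparing a few candidate routes:
5 -> 4 -> 0 -> 6 -> 2 -> 1 -> 3: max(2, 8, 6, 7, 2, 9) = 9
5 -> 2 -> 6 -> 0 -> 4 -> 1 -> 3: max(4, 7, 6, 8, 6, 9) = 9
5 -> 4 -> 0 -> 6 -> 1 -> 3: max(2, 8, 6, 8, 9) = 9
5 -> 2 -> 6 -> 1 -> 3: max(4, 7, 8, 9) = 9
5 -> 2 -> 1 -> 3: max(4, 2, 9) = 9
The minimum achievable maximum is 9.

9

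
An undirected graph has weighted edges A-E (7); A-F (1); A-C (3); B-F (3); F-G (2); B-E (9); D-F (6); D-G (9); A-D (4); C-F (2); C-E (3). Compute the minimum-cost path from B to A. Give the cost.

4

Some routes from B to A:
B - E - C - F - A: 9 + 3 + 2 + 1 = 15
B - F - D - A: 3 + 6 + 4 = 13
B - F - C - A: 3 + 2 + 3 = 8
B - F - A: 3 + 1 = 4
Best route has total 4.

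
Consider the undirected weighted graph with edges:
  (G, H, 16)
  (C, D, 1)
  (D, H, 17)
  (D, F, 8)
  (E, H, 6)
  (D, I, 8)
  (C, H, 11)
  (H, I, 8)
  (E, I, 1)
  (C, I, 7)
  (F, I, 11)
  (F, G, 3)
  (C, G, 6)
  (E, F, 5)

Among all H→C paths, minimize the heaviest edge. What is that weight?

Checking several routes:
H-I-D-C: max(8, 8, 1) = 8
H-I-D-F-G-C: max(8, 8, 8, 3, 6) = 8
H-E-F-G-C: max(6, 5, 3, 6) = 6
H-E-I-C: max(6, 1, 7) = 7
Smallest bottleneck: 6.

6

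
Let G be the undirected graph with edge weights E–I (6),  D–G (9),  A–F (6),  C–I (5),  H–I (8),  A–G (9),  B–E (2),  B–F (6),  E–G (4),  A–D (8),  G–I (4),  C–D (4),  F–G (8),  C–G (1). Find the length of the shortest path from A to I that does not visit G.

Paths from A to I avoiding G:
A -> D -> C -> I: 8 + 4 + 5 = 17
A -> F -> B -> E -> I: 6 + 6 + 2 + 6 = 20
Shortest: 17.

17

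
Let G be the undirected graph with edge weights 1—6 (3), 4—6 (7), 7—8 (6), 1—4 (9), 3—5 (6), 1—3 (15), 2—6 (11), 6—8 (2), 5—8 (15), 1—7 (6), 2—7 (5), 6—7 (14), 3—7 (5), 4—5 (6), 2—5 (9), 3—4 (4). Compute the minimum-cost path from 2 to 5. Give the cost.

9

Comparing a few candidate routes:
2 → 7 → 3 → 4 → 5: 5 + 5 + 4 + 6 = 20
2 → 7 → 3 → 5: 5 + 5 + 6 = 16
2 → 7 → 8 → 6 → 4 → 5: 5 + 6 + 2 + 7 + 6 = 26
2 → 5: 9
2 → 6 → 4 → 5: 11 + 7 + 6 = 24
Shortest: 9.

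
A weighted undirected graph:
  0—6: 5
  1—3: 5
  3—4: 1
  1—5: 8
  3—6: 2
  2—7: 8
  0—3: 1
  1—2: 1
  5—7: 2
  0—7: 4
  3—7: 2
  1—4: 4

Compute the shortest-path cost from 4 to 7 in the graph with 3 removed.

Paths from 4 to 7 avoiding 3:
4→1→5→7: 4 + 8 + 2 = 14
4→1→2→7: 4 + 1 + 8 = 13
Shortest: 13.

13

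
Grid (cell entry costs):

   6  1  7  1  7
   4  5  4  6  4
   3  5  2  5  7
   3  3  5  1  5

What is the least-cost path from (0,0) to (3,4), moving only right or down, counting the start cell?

29

Cheapest: [0,0] [0,1] [1,1] [1,2] [2,2] [2,3] [3,3] [3,4]
  6 + 1 + 5 + 4 + 2 + 5 + 1 + 5 = 29
(Top row then right column would cost 38.)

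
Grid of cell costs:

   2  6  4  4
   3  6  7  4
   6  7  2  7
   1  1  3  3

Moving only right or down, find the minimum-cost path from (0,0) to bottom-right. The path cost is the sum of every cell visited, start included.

One optimal route is r0c0 r1c0 r2c0 r3c0 r3c1 r3c2 r3c3.
Its cost is 2 + 3 + 6 + 1 + 1 + 3 + 3 = 19.
For comparison, the top-then-right route costs 30.

19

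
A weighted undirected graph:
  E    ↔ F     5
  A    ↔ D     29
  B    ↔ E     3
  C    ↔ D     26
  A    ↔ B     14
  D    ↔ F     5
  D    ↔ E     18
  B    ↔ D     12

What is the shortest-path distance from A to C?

52

Candidate routes:
A -> B -> E -> D -> C: 14 + 3 + 18 + 26 = 61
A -> B -> D -> C: 14 + 12 + 26 = 52
A -> D -> C: 29 + 26 = 55
A -> B -> E -> F -> D -> C: 14 + 3 + 5 + 5 + 26 = 53
Best route has total 52.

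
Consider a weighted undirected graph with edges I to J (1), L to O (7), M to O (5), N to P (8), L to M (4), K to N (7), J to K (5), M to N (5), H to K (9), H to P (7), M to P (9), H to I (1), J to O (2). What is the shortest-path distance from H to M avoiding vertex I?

16

Checking several routes:
H-K-N-M: 9 + 7 + 5 = 21
H-K-N-P-M: 9 + 7 + 8 + 9 = 33
H-P-M: 7 + 9 = 16
H-P-N-M: 7 + 8 + 5 = 20
H-K-J-O-L-M: 9 + 5 + 2 + 7 + 4 = 27
H-K-J-O-M: 9 + 5 + 2 + 5 = 21
The minimum is 16.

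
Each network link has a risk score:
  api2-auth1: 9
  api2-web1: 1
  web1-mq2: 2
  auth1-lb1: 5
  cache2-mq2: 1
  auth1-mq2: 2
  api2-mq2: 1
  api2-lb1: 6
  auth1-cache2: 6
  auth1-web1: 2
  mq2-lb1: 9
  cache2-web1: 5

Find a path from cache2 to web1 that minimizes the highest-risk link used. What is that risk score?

1

Checking several routes:
cache2 - mq2 - api2 - web1: max(1, 1, 1) = 1
cache2 - web1: max(5) = 5
cache2 - mq2 - auth1 - web1: max(1, 2, 2) = 2
cache2 - mq2 - web1: max(1, 2) = 2
Best route has worst link 1.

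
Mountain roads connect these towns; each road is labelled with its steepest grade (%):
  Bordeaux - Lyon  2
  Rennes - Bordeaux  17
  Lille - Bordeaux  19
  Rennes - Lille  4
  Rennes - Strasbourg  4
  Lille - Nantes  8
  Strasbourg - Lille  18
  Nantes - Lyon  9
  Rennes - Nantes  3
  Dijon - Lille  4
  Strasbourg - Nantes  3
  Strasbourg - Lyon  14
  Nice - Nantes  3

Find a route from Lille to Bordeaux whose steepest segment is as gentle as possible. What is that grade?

9

A few of the Lille→Bordeaux routes:
Lille - Nantes - Lyon - Bordeaux: max(8, 9, 2) = 9
Lille - Rennes - Strasbourg - Lyon - Bordeaux: max(4, 4, 14, 2) = 14
Lille - Rennes - Nantes - Lyon - Bordeaux: max(4, 3, 9, 2) = 9
Lille - Rennes - Strasbourg - Nantes - Lyon - Bordeaux: max(4, 4, 3, 9, 2) = 9
Best route has worst link 9%.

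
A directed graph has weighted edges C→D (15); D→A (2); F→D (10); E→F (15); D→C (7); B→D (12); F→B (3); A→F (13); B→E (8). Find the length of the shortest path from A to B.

Paths from A to B:
A-F-B: 13 + 3 = 16
The minimum is 16.

16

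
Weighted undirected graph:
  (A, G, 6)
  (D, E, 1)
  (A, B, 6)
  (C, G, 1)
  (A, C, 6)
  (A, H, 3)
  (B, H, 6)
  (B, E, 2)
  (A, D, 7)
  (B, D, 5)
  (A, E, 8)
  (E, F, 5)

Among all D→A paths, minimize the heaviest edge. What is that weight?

6

Checking several routes:
D → E → B → H → A: max(1, 2, 6, 3) = 6
D → B → A: max(5, 6) = 6
D → B → H → A: max(5, 6, 3) = 6
The minimum achievable maximum is 6.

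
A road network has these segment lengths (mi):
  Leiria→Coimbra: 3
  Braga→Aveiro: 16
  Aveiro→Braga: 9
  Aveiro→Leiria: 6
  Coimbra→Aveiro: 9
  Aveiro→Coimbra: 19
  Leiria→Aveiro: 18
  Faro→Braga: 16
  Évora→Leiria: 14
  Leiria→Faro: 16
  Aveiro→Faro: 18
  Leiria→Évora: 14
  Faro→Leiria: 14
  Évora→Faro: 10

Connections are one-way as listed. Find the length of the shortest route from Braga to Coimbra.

Candidate routes:
Braga → Aveiro → Leiria → Coimbra: 16 + 6 + 3 = 25
Braga → Aveiro → Coimbra: 16 + 19 = 35
Braga → Aveiro → Faro → Leiria → Coimbra: 16 + 18 + 14 + 3 = 51
Shortest: 25 mi.

25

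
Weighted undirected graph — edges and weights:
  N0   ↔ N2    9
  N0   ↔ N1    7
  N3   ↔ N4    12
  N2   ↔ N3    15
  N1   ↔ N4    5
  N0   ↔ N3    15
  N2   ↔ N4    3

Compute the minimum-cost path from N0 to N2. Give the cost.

9

Some routes from N0 to N2:
N0→N3→N4→N2: 15 + 12 + 3 = 30
N0→N1→N4→N2: 7 + 5 + 3 = 15
N0→N2: 9
N0→N3→N2: 15 + 15 = 30
Best route has total 9.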